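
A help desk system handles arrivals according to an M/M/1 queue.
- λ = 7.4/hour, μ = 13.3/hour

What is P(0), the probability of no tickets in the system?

ρ = λ/μ = 7.4/13.3 = 0.5564
P(0) = 1 - ρ = 1 - 0.5564 = 0.4436
The server is idle 44.36% of the time.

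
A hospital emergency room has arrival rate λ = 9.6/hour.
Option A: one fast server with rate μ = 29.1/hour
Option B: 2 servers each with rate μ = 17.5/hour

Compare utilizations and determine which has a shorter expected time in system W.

Option A: single server μ = 29.1 (M/M/1)
  ρ_A = 9.6/29.1 = 0.3299
  W_A = 1/(μ-λ) = 1/(29.1-9.6) = 1/19.50 = 0.05128

Option B: 2 servers μ = 17.5 (M/M/2)
  ρ_B = λ/(cμ) = 9.6/(2×17.5) = 0.2743
  Offered load a = λ/μ = cρ = 9.6/17.5 = 0.5486
  P₀ = [ Σₙ₌₀^1 aⁿ/n! + a^2/(2!(1-ρ)) ]⁻¹
  Σ = a^0/0! + a^1/1! = 1.0000 + 0.5486 = 1.5486
  a^2/(2!(1-ρ)) = 0.3009/(2 × 0.7257) = 0.2073
  P₀ = 1/(1.5486 + 0.2073) = 0.5695
  Lq = P₀·a^2·ρ / (2!(1-ρ)²) = 0.56951 × 0.30093 × 0.27429 / (2 × 0.52666) = 0.04463
  Wq_B = Lq/λ = 0.04463/9.6 = 0.004649
  W_B = Wq_B + 1/μ = 0.004649 + 0.05714 = 0.06179

Since W_A = 0.05128 < W_B = 0.06179, Option A (single fast server) has the shorter time in system.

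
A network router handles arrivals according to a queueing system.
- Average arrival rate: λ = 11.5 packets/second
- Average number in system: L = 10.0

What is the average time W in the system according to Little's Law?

Little's Law: L = λW, so W = L/λ
W = 10.0/11.5 = 0.8696 seconds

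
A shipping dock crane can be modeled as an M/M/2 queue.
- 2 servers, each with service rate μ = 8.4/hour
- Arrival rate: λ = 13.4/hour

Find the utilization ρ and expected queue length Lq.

Traffic intensity: ρ = λ/(cμ) = 13.4/(2×8.4) = 0.7976
Since ρ = 0.7976 < 1, system is stable.
Offered load a = λ/μ = cρ = 13.4/8.4 = 1.5952
P₀ = [ Σₙ₌₀^1 aⁿ/n! + a^2/(2!(1-ρ)) ]⁻¹
Σ = a^0/0! + a^1/1! = 1.0000 + 1.5952 = 2.5952
a^2/(2!(1-ρ)) = 2.54478/(2 × 0.202381) = 6.2871
P₀ = 1/(2.5952 + 6.2871) = 0.1126
Lq = P₀·a^2·ρ / (2!(1-ρ)²) = 0.11258 × 2.5448 × 0.79762 / (2 × 0.040958) = 2.7896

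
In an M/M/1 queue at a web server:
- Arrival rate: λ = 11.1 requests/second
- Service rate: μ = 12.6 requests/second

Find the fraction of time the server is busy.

Server utilization: ρ = λ/μ
ρ = 11.1/12.6 = 0.8810
The server is busy 88.10% of the time.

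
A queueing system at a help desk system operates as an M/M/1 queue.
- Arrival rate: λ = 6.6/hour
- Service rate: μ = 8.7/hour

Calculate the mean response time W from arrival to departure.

First, compute utilization: ρ = λ/μ = 6.6/8.7 = 0.7586
For M/M/1: W = 1/(μ-λ)
W = 1/(8.7-6.6) = 1/2.10
W = 0.4762 hours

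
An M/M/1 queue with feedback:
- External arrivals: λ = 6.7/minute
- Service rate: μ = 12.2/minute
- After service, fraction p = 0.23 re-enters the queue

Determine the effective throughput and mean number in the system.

Effective arrival rate: λ_eff = λ/(1-p) = 6.7/(1-0.23) = 6.7/0.77 = 8.7013
ρ = λ_eff/μ = 8.7013/12.2 = 0.71322
L = ρ/(1-ρ) = 0.71322/(1-0.71322) = 2.4870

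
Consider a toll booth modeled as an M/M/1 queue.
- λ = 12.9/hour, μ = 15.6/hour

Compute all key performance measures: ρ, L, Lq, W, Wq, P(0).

Step 1: ρ = λ/μ = 12.9/15.6 = 0.8269
Step 2: L = λ/(μ-λ) = 12.9/2.70 = 4.7778
Step 3: Lq = λ²/(μ(μ-λ)) = 166.41/(15.6×2.70) = 3.9509
Step 4: W = 1/(μ-λ) = 1/2.70 = 0.37037
Step 5: Wq = λ/(μ(μ-λ)) = 12.9/(15.6×2.70) = 0.3063
Step 6: P(0) = 1-ρ = 0.1731
Verify: L = λW = 12.9×0.37037 = 4.7778 ✔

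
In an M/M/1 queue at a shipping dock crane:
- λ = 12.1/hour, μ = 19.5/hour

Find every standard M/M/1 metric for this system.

Step 1: ρ = λ/μ = 12.1/19.5 = 0.6205
Step 2: L = λ/(μ-λ) = 12.1/7.40 = 1.6351
Step 3: Lq = λ²/(μ(μ-λ)) = 146.41/(19.5×7.40) = 1.0146
Step 4: W = 1/(μ-λ) = 1/7.40 = 0.135135
Step 5: Wq = λ/(μ(μ-λ)) = 12.1/(19.5×7.40) = 0.08385
Step 6: P(0) = 1-ρ = 0.3795
Verify: L = λW = 12.1×0.135135 = 1.6351 ✔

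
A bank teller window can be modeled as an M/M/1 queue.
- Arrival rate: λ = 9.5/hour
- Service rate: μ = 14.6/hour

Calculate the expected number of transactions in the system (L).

ρ = λ/μ = 9.5/14.6 = 0.6507
For M/M/1: L = λ/(μ-λ)
L = 9.5/(14.6-9.5) = 9.5/5.10
L = 1.8627 transactions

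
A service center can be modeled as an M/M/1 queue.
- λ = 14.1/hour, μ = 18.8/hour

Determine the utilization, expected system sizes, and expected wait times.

Step 1: ρ = λ/μ = 14.1/18.8 = 0.7500
Step 2: L = λ/(μ-λ) = 14.1/4.70 = 3.0000
Step 3: Lq = λ²/(μ(μ-λ)) = 198.81/(18.8×4.70) = 2.2500
Step 4: W = 1/(μ-λ) = 1/4.70 = 0.212766
Step 5: Wq = λ/(μ(μ-λ)) = 14.1/(18.8×4.70) = 0.1596
Step 6: P(0) = 1-ρ = 0.2500
Verify: L = λW = 14.1×0.212766 = 3.0000 ✔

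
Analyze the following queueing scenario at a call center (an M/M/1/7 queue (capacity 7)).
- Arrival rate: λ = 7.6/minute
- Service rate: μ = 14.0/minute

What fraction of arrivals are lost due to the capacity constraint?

ρ = λ/μ = 7.6/14.0 = 0.542857
P₀ = (1-ρ)/(1-ρ^(K+1)) = (1-0.542857)/(1-0.542857^8) = 0.4571/0.9925 = 0.4606
P_K = P₀×ρ^K = 0.46062 × 0.542857^7 = 0.46062 × 0.013893 = 0.006399
Blocking probability = 0.64%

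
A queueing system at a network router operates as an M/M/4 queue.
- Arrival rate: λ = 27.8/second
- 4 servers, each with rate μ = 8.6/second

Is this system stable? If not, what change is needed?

Stability requires ρ = λ/(cμ) < 1
ρ = 27.8/(4 × 8.6) = 27.8/34.40 = 0.8081
Since 0.8081 < 1, the system is STABLE.
The servers are busy 80.81% of the time.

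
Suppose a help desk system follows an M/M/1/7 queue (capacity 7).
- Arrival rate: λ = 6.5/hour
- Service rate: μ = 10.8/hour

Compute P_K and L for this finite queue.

ρ = λ/μ = 6.5/10.8 = 0.60185
P₀ = (1-ρ)/(1-ρ^(K+1)) = (1-0.60185)/(1-0.60185^8) = 0.39815/0.98279 = 0.4051
P_K = P₀×ρ^K = 0.4051 × 0.60185^7 = 0.4051 × 0.02860 = 0.01159
Blocking probability P_7 = 0.01159 (1.16%)
L = ρ[1 - (K+1)ρ^K + Kρ^(K+1)] / [(1-ρ)(1-ρ^(K+1))]
L = 0.60185 × (1 - 8×0.02860 + 7×0.01721) / ((1 - 0.60185) × (1 - 0.01721)) = 1.3715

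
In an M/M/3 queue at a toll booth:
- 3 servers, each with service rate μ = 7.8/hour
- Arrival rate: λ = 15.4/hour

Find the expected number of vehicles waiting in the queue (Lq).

Traffic intensity: ρ = λ/(cμ) = 15.4/(3×7.8) = 0.6581
Since ρ = 0.6581 < 1, system is stable.
Offered load a = λ/μ = cρ = 15.4/7.8 = 1.9744
P₀ = [ Σₙ₌₀^2 aⁿ/n! + a^3/(3!(1-ρ)) ]⁻¹
Σ = a^0/0! + a^1/1! + a^2/2! = 1.0000 + 1.9744 + 1.9490 = 4.9234
a^3/(3!(1-ρ)) = 7.6962/(6 × 0.34188) = 3.7519
P₀ = 1/(4.9234 + 3.7519) = 0.1153
Lq = P₀·a^3·ρ / (3!(1-ρ)²) = 0.11527 × 7.6962 × 0.65812 / (6 × 0.11688) = 0.8325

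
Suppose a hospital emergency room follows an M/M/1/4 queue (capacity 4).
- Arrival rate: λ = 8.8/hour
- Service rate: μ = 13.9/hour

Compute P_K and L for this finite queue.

ρ = λ/μ = 8.8/13.9 = 0.6331
P₀ = (1-ρ)/(1-ρ^(K+1)) = (1-0.6331)/(1-0.6331^5) = 0.3669/0.8983 = 0.4084
P_K = P₀×ρ^K = 0.40844 × 0.6331^4 = 0.40844 × 0.16065 = 0.06562
Blocking probability P_4 = 0.06562 (6.56%)
L = ρ[1 - (K+1)ρ^K + Kρ^(K+1)] / [(1-ρ)(1-ρ^(K+1))]
L = 0.6331 × (1 - 5×0.16065 + 4×0.10171) / ((1 - 0.6331) × (1 - 0.10171)) = 1.1594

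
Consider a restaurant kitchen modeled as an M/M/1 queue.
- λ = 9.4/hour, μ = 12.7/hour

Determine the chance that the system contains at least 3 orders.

ρ = λ/μ = 9.4/12.7 = 0.74016
P(N ≥ n) = ρⁿ
P(N ≥ 3) = 0.74016^3
P(N ≥ 3) = 0.4055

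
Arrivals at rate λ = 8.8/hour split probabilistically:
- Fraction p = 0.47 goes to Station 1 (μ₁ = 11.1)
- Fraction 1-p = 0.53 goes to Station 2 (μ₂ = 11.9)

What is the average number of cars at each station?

Effective rates: λ₁ = 8.8×0.47 = 4.136, λ₂ = 8.8×0.53 = 4.664
Station 1: ρ₁ = 4.136/11.1 = 0.3726, L₁ = ρ₁/(1-ρ₁) = 0.3726/(1-0.3726) = 0.5939
Station 2: ρ₂ = 4.664/11.9 = 0.391933, L₂ = ρ₂/(1-ρ₂) = 0.391933/(1-0.391933) = 0.6446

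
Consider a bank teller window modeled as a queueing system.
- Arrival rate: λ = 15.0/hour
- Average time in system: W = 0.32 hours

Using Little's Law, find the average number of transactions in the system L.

Little's Law: L = λW
L = 15.0 × 0.32 = 4.8000 transactions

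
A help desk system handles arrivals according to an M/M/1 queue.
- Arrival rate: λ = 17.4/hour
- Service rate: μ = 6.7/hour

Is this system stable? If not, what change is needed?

Stability requires ρ = λ/(cμ) < 1
ρ = 17.4/(1 × 6.7) = 17.4/6.70 = 2.5970
Since 2.5970 ≥ 1, the system is UNSTABLE.
Queue grows without bound. Need μ > λ = 17.4.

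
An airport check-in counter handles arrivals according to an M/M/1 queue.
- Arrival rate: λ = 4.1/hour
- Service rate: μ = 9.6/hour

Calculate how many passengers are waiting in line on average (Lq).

ρ = λ/μ = 4.1/9.6 = 0.4271
For M/M/1: Lq = λ²/(μ(μ-λ))
Lq = 16.81/(9.6 × 5.50)
Lq = 0.3184 passengers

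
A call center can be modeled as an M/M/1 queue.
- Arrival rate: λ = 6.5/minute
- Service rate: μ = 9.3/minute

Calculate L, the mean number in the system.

ρ = λ/μ = 6.5/9.3 = 0.6989
For M/M/1: L = λ/(μ-λ)
L = 6.5/(9.3-6.5) = 6.5/2.80
L = 2.3214 calls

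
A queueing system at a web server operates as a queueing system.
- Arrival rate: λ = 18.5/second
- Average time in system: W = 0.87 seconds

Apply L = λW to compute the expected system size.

Little's Law: L = λW
L = 18.5 × 0.87 = 16.0950 requests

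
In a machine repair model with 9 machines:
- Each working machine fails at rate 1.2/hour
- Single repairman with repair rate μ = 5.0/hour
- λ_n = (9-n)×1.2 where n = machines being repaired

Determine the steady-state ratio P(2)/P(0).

P(2)/P(0) = ∏_{i=0}^{2-1} λ_i/μ_{i+1}
= (9-0)×1.2/5.0 × (9-1)×1.2/5.0
= 4.1472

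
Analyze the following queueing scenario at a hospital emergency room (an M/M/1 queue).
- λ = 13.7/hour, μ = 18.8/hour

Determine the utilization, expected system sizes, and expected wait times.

Step 1: ρ = λ/μ = 13.7/18.8 = 0.7287
Step 2: L = λ/(μ-λ) = 13.7/5.10 = 2.6863
Step 3: Lq = λ²/(μ(μ-λ)) = 187.69/(18.8×5.10) = 1.9576
Step 4: W = 1/(μ-λ) = 1/5.10 = 0.19608
Step 5: Wq = λ/(μ(μ-λ)) = 13.7/(18.8×5.10) = 0.1429
Step 6: P(0) = 1-ρ = 0.2713
Verify: L = λW = 13.7×0.19608 = 2.6863 ✔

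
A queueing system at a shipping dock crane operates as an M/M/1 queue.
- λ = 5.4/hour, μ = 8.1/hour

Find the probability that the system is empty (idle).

ρ = λ/μ = 5.4/8.1 = 0.6667
P(0) = 1 - ρ = 1 - 0.6667 = 0.3333
The server is idle 33.33% of the time.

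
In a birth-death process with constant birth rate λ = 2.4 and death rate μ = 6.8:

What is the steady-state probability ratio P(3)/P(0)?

For constant rates: P(n)/P(0) = (λ/μ)^n
P(3)/P(0) = (2.4/6.8)^3 = 0.35294^3 = 0.04396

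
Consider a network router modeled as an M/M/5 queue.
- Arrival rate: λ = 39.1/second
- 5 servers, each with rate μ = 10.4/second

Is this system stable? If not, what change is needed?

Stability requires ρ = λ/(cμ) < 1
ρ = 39.1/(5 × 10.4) = 39.1/52.00 = 0.7519
Since 0.7519 < 1, the system is STABLE.
The servers are busy 75.19% of the time.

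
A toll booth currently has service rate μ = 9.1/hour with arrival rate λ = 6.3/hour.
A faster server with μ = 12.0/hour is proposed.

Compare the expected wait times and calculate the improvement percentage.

System 1: ρ₁ = 6.3/9.1 = 0.6923, W₁ = 1/(9.1-6.3) = 0.3571
System 2: ρ₂ = 6.3/12.0 = 0.5250, W₂ = 1/(12.0-6.3) = 0.1754
Improvement: (W₁-W₂)/W₁ = (0.3571-0.1754)/0.3571 = 50.88%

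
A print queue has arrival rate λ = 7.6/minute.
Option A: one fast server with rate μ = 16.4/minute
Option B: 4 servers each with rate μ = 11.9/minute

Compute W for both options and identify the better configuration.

Option A: single server μ = 16.4 (M/M/1)
  ρ_A = 7.6/16.4 = 0.4634
  W_A = 1/(μ-λ) = 1/(16.4-7.6) = 1/8.80 = 0.1136

Option B: 4 servers μ = 11.9 (M/M/4)
  ρ_B = λ/(cμ) = 7.6/(4×11.9) = 0.1597
  Offered load a = λ/μ = cρ = 7.6/11.9 = 0.6387
  P₀ = [ Σₙ₌₀^3 aⁿ/n! + a^4/(4!(1-ρ)) ]⁻¹
  Σ = a^0/0! + a^1/1! + a^2/2! + a^3/3! = 1.0000 + 0.6387 + 0.2039 + 0.04342 = 1.8860
  a^4/(4!(1-ρ)) = 0.16637/(24 × 0.84034) = 0.008249
  P₀ = 1/(1.8860 + 0.008249) = 0.5279
  Lq = P₀·a^4·ρ / (4!(1-ρ)²) = 0.52791 × 0.16637 × 0.15966 / (24 × 0.70616) = 0.0008274
  Wq_B = Lq/λ = 0.0008274/7.6 = 0.0001089
  W_B = Wq_B + 1/μ = 0.0001089 + 0.08403 = 0.08414

Since W_B = 0.08414 < W_A = 0.1136, Option B (multiple servers) has the shorter time in system.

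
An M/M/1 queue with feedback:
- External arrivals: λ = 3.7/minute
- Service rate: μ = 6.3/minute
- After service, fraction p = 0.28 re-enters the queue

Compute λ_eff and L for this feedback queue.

Effective arrival rate: λ_eff = λ/(1-p) = 3.7/(1-0.28) = 3.7/0.72 = 5.13889
ρ = λ_eff/μ = 5.13889/6.3 = 0.815697
L = ρ/(1-ρ) = 0.815697/(1-0.815697) = 4.4258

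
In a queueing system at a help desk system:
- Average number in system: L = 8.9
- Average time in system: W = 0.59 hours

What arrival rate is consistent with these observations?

Little's Law: L = λW, so λ = L/W
λ = 8.9/0.59 = 15.0847 tickets/hour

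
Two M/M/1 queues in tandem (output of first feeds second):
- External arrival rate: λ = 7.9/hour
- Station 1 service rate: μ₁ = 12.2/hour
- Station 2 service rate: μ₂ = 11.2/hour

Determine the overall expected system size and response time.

By Jackson's theorem, each station behaves as independent M/M/1.
Station 1: ρ₁ = 7.9/12.2 = 0.6475, L₁ = ρ₁/(1-ρ₁) = λ/(μ₁-λ) = 7.9/4.30 = 1.8372
Station 2: ρ₂ = 7.9/11.2 = 0.7054, L₂ = ρ₂/(1-ρ₂) = λ/(μ₂-λ) = 7.9/3.30 = 2.3939
Total: L = L₁ + L₂ = 1.8372 + 2.3939 = 4.2311
W = L/λ = 4.2311/7.9 = 0.5356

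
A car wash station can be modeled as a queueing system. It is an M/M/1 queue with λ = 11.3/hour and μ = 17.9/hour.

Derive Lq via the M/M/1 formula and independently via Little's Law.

Method 1 (direct): Lq = λ²/(μ(μ-λ)) = 127.69/(17.9 × 6.60) = 1.0808

Method 2 (Little's Law):
W = 1/(μ-λ) = 1/6.60 = 0.15152
Wq = W - 1/μ = 0.15152 - 0.055866 = 0.09565
Lq = λWq = 11.3 × 0.09565 = 1.0808 ✔ (matches Method 1)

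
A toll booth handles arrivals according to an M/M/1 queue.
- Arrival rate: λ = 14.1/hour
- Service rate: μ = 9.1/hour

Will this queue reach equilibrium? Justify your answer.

Stability requires ρ = λ/(cμ) < 1
ρ = 14.1/(1 × 9.1) = 14.1/9.10 = 1.5495
Since 1.5495 ≥ 1, the system is UNSTABLE.
Queue grows without bound. Need μ > λ = 14.1.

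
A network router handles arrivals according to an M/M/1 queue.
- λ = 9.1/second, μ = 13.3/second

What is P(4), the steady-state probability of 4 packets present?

ρ = λ/μ = 9.1/13.3 = 0.6842
P(n) = (1-ρ)ρⁿ
P(4) = (1-0.6842) × 0.6842^4
P(4) = 0.31580 × 0.21915
P(4) = 0.06921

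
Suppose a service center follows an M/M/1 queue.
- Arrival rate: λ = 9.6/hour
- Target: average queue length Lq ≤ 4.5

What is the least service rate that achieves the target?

For M/M/1: Lq = λ²/(μ(μ-λ))
Need Lq ≤ 4.5, i.e. μ(μ-λ) ≥ λ²/4.5
μ² - 9.6μ - 92.16/4.5 ≥ 0  →  μ² - 9.6μ - 20.4800 ≥ 0
Quadratic formula (positive root): μ = [λ + √(λ² + 4×20.4800)]/2
Discriminant: 92.16 + 4×20.4800 = 174.0800, √174.0800 = 13.1939
μ ≥ (9.6 + 13.1939)/2 = 11.3970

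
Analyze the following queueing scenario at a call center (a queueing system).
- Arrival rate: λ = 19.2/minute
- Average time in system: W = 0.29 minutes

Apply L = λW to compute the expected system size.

Little's Law: L = λW
L = 19.2 × 0.29 = 5.5680 calls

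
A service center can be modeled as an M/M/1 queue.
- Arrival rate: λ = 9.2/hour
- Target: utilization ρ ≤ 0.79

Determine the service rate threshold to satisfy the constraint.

ρ = λ/μ, so μ = λ/ρ
μ ≥ 9.2/0.79 = 11.6456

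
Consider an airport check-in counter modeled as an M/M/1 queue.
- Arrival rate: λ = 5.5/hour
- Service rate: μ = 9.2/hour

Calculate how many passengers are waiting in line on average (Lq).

ρ = λ/μ = 5.5/9.2 = 0.5978
For M/M/1: Lq = λ²/(μ(μ-λ))
Lq = 30.25/(9.2 × 3.70)
Lq = 0.8887 passengers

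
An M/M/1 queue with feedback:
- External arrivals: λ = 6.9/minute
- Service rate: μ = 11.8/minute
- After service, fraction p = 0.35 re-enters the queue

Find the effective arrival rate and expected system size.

Effective arrival rate: λ_eff = λ/(1-p) = 6.9/(1-0.35) = 6.9/0.65 = 10.615385
ρ = λ_eff/μ = 10.615385/11.8 = 0.8996089
L = ρ/(1-ρ) = 0.8996089/(1-0.8996089) = 8.9610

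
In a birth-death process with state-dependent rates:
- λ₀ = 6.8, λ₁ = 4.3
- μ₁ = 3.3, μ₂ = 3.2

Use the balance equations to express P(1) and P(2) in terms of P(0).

Balance equations:
State 0: λ₀P₀ = μ₁P₁ → P₁ = (λ₀/μ₁)P₀ = (6.8/3.3)P₀ = 2.0606P₀
State 1: P₂ = (λ₀λ₁)/(μ₁μ₂)P₀ = (6.8×4.3)/(3.3×3.2)P₀ = 2.7689P₀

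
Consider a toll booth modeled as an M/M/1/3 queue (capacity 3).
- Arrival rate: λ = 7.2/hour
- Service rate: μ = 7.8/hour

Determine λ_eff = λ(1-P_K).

ρ = λ/μ = 7.2/7.8 = 0.92308
P₀ = (1-ρ)/(1-ρ^(K+1)) = (1-0.92308)/(1-0.92308^4) = 0.076920/0.27397 = 0.2808
P_K = P₀×ρ^K = 0.2808 × 0.92308^3 = 0.2808 × 0.7865 = 0.2208
λ_eff = λ(1-P_K) = 7.2 × (1 - 0.22083) = 7.2 × 0.77917 = 5.6100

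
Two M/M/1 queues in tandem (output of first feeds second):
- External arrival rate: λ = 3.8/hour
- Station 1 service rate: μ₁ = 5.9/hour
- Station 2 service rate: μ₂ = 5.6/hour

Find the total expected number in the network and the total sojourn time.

By Jackson's theorem, each station behaves as independent M/M/1.
Station 1: ρ₁ = 3.8/5.9 = 0.6441, L₁ = ρ₁/(1-ρ₁) = λ/(μ₁-λ) = 3.8/2.10 = 1.8095
Station 2: ρ₂ = 3.8/5.6 = 0.6786, L₂ = ρ₂/(1-ρ₂) = λ/(μ₂-λ) = 3.8/1.80 = 2.1111
Total: L = L₁ + L₂ = 1.8095 + 2.1111 = 3.9206
W = L/λ = 3.9206/3.8 = 1.0317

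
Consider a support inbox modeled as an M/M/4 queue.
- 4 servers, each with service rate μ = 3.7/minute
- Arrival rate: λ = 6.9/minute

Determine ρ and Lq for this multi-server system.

Traffic intensity: ρ = λ/(cμ) = 6.9/(4×3.7) = 0.4662
Since ρ = 0.4662 < 1, system is stable.
Offered load a = λ/μ = cρ = 6.9/3.7 = 1.8649
P₀ = [ Σₙ₌₀^3 aⁿ/n! + a^4/(4!(1-ρ)) ]⁻¹
Σ = a^0/0! + a^1/1! + a^2/2! + a^3/3! = 1.00000 + 1.86486 + 1.73886 + 1.08091 = 5.6846
a^4/(4!(1-ρ)) = 12.0945/(24 × 0.5338) = 0.9441
P₀ = 1/(5.6846 + 0.9441) = 0.1509
Lq = P₀·a^4·ρ / (4!(1-ρ)²) = 0.1509 × 12.0945 × 0.4662 / (24 × 0.2849) = 0.1244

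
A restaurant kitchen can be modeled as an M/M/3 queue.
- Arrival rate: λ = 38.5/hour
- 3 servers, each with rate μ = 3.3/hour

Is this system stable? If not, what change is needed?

Stability requires ρ = λ/(cμ) < 1
ρ = 38.5/(3 × 3.3) = 38.5/9.90 = 3.8889
Since 3.8889 ≥ 1, the system is UNSTABLE.
Need c > λ/μ = 38.5/3.3 = 11.67.
Minimum servers needed: c = 12.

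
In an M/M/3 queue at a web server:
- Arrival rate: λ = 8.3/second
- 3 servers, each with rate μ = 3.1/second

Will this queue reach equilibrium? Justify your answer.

Stability requires ρ = λ/(cμ) < 1
ρ = 8.3/(3 × 3.1) = 8.3/9.30 = 0.8925
Since 0.8925 < 1, the system is STABLE.
The servers are busy 89.25% of the time.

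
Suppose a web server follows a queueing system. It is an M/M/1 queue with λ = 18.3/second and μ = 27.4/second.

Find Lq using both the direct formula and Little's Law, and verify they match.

Method 1 (direct): Lq = λ²/(μ(μ-λ)) = 334.89/(27.4 × 9.10) = 1.3431

Method 2 (Little's Law):
W = 1/(μ-λ) = 1/9.10 = 0.10989
Wq = W - 1/μ = 0.10989 - 0.036496 = 0.073394
Lq = λWq = 18.3 × 0.073394 = 1.3431 ✔ (matches Method 1)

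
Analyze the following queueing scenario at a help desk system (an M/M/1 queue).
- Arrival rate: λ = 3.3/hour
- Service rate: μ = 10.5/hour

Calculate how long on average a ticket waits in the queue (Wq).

First, compute utilization: ρ = λ/μ = 3.3/10.5 = 0.3143
For M/M/1: Wq = λ/(μ(μ-λ))
Wq = 3.3/(10.5 × (10.5-3.3))
Wq = 3.3/(10.5 × 7.20)
Wq = 0.04365 hours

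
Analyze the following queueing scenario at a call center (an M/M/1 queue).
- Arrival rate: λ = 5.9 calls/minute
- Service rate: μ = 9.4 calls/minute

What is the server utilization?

Server utilization: ρ = λ/μ
ρ = 5.9/9.4 = 0.6277
The server is busy 62.77% of the time.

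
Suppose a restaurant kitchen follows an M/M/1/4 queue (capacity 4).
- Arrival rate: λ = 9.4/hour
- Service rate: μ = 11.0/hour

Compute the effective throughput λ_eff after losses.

ρ = λ/μ = 9.4/11.0 = 0.854545
P₀ = (1-ρ)/(1-ρ^(K+1)) = (1-0.854545)/(1-0.854545^5) = 0.14546/0.54430 = 0.2672
P_K = P₀×ρ^K = 0.2672 × 0.854545^4 = 0.2672 × 0.5333 = 0.1425
λ_eff = λ(1-P_K) = 9.4 × (1 - 0.1425) = 9.4 × 0.8575 = 8.0605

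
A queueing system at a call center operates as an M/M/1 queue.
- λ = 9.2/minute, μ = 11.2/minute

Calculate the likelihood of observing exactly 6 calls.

ρ = λ/μ = 9.2/11.2 = 0.82143
P(n) = (1-ρ)ρⁿ
P(6) = (1-0.82143) × 0.82143^6
P(6) = 0.17857 × 0.30720
P(6) = 0.05486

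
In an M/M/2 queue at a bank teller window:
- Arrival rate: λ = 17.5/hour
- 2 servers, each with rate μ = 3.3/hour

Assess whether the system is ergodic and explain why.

Stability requires ρ = λ/(cμ) < 1
ρ = 17.5/(2 × 3.3) = 17.5/6.60 = 2.6515
Since 2.6515 ≥ 1, the system is UNSTABLE.
Need c > λ/μ = 17.5/3.3 = 5.30.
Minimum servers needed: c = 6.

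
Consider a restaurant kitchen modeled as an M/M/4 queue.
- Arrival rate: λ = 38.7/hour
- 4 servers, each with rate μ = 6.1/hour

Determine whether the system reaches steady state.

Stability requires ρ = λ/(cμ) < 1
ρ = 38.7/(4 × 6.1) = 38.7/24.40 = 1.5861
Since 1.5861 ≥ 1, the system is UNSTABLE.
Need c > λ/μ = 38.7/6.1 = 6.34.
Minimum servers needed: c = 7.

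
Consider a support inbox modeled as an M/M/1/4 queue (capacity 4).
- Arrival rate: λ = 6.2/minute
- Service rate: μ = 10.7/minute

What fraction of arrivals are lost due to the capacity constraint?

ρ = λ/μ = 6.2/10.7 = 0.57944
P₀ = (1-ρ)/(1-ρ^(K+1)) = (1-0.57944)/(1-0.57944^5) = 0.4206/0.9347 = 0.4500
P_K = P₀×ρ^K = 0.44995 × 0.57944^4 = 0.44995 × 0.11273 = 0.05072
Blocking probability = 5.07%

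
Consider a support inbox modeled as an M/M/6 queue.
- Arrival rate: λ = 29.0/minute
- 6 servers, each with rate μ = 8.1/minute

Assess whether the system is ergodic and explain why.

Stability requires ρ = λ/(cμ) < 1
ρ = 29.0/(6 × 8.1) = 29.0/48.60 = 0.5967
Since 0.5967 < 1, the system is STABLE.
The servers are busy 59.67% of the time.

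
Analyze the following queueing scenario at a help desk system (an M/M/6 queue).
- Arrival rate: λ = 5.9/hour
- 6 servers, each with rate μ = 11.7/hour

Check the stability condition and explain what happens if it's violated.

Stability requires ρ = λ/(cμ) < 1
ρ = 5.9/(6 × 11.7) = 5.9/70.20 = 0.08405
Since 0.08405 < 1, the system is STABLE.
The servers are busy 8.40% of the time.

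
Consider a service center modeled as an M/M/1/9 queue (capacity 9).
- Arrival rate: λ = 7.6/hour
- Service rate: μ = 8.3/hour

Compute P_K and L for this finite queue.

ρ = λ/μ = 7.6/8.3 = 0.91566
P₀ = (1-ρ)/(1-ρ^(K+1)) = (1-0.91566)/(1-0.91566^10) = 0.08434/0.5857 = 0.1440
P_K = P₀×ρ^K = 0.1440 × 0.91566^9 = 0.1440 × 0.4525 = 0.06516
Blocking probability P_9 = 0.06516 (6.52%)
L = ρ[1 - (K+1)ρ^K + Kρ^(K+1)] / [(1-ρ)(1-ρ^(K+1))]
L = 0.91566 × (1 - 10×0.452489 + 9×0.414326) / ((1 - 0.91566) × (1 - 0.414326)) = 3.7824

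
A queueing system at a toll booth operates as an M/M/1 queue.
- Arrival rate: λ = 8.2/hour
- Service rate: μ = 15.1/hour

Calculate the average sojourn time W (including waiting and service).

First, compute utilization: ρ = λ/μ = 8.2/15.1 = 0.5430
For M/M/1: W = 1/(μ-λ)
W = 1/(15.1-8.2) = 1/6.90
W = 0.1449 hours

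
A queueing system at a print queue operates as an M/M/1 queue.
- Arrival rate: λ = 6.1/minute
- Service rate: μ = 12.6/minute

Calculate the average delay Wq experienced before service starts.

First, compute utilization: ρ = λ/μ = 6.1/12.6 = 0.4841
For M/M/1: Wq = λ/(μ(μ-λ))
Wq = 6.1/(12.6 × (12.6-6.1))
Wq = 6.1/(12.6 × 6.50)
Wq = 0.07448 minutes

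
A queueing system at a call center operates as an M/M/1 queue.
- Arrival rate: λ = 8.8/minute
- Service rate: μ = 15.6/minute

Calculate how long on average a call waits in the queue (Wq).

First, compute utilization: ρ = λ/μ = 8.8/15.6 = 0.5641
For M/M/1: Wq = λ/(μ(μ-λ))
Wq = 8.8/(15.6 × (15.6-8.8))
Wq = 8.8/(15.6 × 6.80)
Wq = 0.08296 minutes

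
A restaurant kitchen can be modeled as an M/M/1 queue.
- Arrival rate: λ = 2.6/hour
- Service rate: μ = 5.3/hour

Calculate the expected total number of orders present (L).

ρ = λ/μ = 2.6/5.3 = 0.4906
For M/M/1: L = λ/(μ-λ)
L = 2.6/(5.3-2.6) = 2.6/2.70
L = 0.9630 orders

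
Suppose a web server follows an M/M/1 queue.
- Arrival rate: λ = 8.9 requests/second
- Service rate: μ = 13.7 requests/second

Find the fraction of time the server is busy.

Server utilization: ρ = λ/μ
ρ = 8.9/13.7 = 0.6496
The server is busy 64.96% of the time.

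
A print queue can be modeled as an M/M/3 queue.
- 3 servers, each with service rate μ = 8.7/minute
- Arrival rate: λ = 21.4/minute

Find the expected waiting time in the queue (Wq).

Traffic intensity: ρ = λ/(cμ) = 21.4/(3×8.7) = 0.8199
Since ρ = 0.8199 < 1, system is stable.
Offered load a = λ/μ = cρ = 21.4/8.7 = 2.4598
P₀ = [ Σₙ₌₀^2 aⁿ/n! + a^3/(3!(1-ρ)) ]⁻¹
Σ = a^0/0! + a^1/1! + a^2/2! = 1.0000 + 2.4598 + 3.0252 = 6.4850
a^3/(3!(1-ρ)) = 14.8828/(6 × 0.180077) = 13.7745
P₀ = 1/(6.4850 + 13.7745) = 0.04936
Lq = P₀·a^3·ρ / (3!(1-ρ)²) = 0.049360 × 14.8828 × 0.81992 / (6 × 0.032428) = 3.0957
Wq = Lq/λ = 3.0957/21.4 = 0.1447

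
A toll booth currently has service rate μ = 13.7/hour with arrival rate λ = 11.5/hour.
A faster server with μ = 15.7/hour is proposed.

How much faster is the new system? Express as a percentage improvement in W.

System 1: ρ₁ = 11.5/13.7 = 0.8394, W₁ = 1/(13.7-11.5) = 0.45455
System 2: ρ₂ = 11.5/15.7 = 0.7325, W₂ = 1/(15.7-11.5) = 0.23810
Improvement: (W₁-W₂)/W₁ = (0.45455-0.23810)/0.45455 = 47.62%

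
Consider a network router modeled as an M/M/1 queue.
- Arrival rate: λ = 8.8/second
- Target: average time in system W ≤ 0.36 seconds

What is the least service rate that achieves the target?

For M/M/1: W = 1/(μ-λ)
Need W ≤ 0.36, so 1/(μ-λ) ≤ 0.36
μ - λ ≥ 1/0.36 = 2.7778
μ ≥ 8.8 + 2.7778 = 11.5778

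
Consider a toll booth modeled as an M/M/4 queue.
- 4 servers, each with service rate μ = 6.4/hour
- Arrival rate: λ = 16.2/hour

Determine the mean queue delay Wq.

Traffic intensity: ρ = λ/(cμ) = 16.2/(4×6.4) = 0.6328
Since ρ = 0.6328 < 1, system is stable.
Offered load a = λ/μ = cρ = 16.2/6.4 = 2.5312
P₀ = [ Σₙ₌₀^3 aⁿ/n! + a^4/(4!(1-ρ)) ]⁻¹
Σ = a^0/0! + a^1/1! + a^2/2! + a^3/3! = 1.00000 + 2.53125 + 3.20361 + 2.70305 = 9.4379
a^4/(4!(1-ρ)) = 41.0526/(24 × 0.36719) = 4.6584
P₀ = 1/(9.4379 + 4.6584) = 0.07094
Lq = P₀·a^4·ρ / (4!(1-ρ)²) = 0.070940 × 41.0526 × 0.63281 / (24 × 0.13483) = 0.5695
Wq = Lq/λ = 0.56954/16.2 = 0.03516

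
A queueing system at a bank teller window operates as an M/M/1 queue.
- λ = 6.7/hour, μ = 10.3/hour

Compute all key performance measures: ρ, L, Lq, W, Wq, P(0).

Step 1: ρ = λ/μ = 6.7/10.3 = 0.6505
Step 2: L = λ/(μ-λ) = 6.7/3.60 = 1.8611
Step 3: Lq = λ²/(μ(μ-λ)) = 44.89/(10.3×3.60) = 1.2106
Step 4: W = 1/(μ-λ) = 1/3.60 = 0.27778
Step 5: Wq = λ/(μ(μ-λ)) = 6.7/(10.3×3.60) = 0.1807
Step 6: P(0) = 1-ρ = 0.3495
Verify: L = λW = 6.7×0.27778 = 1.8611 ✔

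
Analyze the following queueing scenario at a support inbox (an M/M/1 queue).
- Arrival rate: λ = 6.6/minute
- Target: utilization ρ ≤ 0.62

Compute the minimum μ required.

ρ = λ/μ, so μ = λ/ρ
μ ≥ 6.6/0.62 = 10.6452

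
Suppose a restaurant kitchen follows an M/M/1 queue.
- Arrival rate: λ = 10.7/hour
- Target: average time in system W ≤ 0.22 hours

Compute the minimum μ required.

For M/M/1: W = 1/(μ-λ)
Need W ≤ 0.22, so 1/(μ-λ) ≤ 0.22
μ - λ ≥ 1/0.22 = 4.5455
μ ≥ 10.7 + 4.5455 = 15.2455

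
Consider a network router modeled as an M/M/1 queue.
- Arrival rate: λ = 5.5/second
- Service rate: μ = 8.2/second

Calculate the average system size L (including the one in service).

ρ = λ/μ = 5.5/8.2 = 0.6707
For M/M/1: L = λ/(μ-λ)
L = 5.5/(8.2-5.5) = 5.5/2.70
L = 2.0370 packets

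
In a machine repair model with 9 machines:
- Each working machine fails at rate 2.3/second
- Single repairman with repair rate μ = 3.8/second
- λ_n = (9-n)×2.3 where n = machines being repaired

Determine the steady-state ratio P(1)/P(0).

P(1)/P(0) = ∏_{i=0}^{1-1} λ_i/μ_{i+1}
= (9-0)×2.3/3.8
= 5.4474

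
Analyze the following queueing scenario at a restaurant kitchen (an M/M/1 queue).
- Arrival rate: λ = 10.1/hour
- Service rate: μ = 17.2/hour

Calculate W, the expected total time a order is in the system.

First, compute utilization: ρ = λ/μ = 10.1/17.2 = 0.5872
For M/M/1: W = 1/(μ-λ)
W = 1/(17.2-10.1) = 1/7.10
W = 0.1408 hours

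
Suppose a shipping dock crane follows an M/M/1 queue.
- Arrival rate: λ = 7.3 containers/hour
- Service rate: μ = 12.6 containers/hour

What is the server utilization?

Server utilization: ρ = λ/μ
ρ = 7.3/12.6 = 0.5794
The server is busy 57.94% of the time.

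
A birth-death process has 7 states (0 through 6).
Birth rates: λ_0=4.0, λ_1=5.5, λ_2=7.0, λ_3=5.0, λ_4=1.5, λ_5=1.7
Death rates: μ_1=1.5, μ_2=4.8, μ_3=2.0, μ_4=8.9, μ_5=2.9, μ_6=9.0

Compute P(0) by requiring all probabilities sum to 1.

Ratios P(n)/P(0) = (λ₀···λₙ₋₁)/(μ₁···μₙ):
P(1)/P(0) = (4.0)/(1.5) = 2.6667
P(2)/P(0) = (4.0×5.5)/(1.5×4.8) = 3.0556
P(3)/P(0) = (4.0×5.5×7.0)/(1.5×4.8×2.0) = 10.6944
P(4)/P(0) = (4.0×5.5×7.0×5.0)/(1.5×4.8×2.0×8.9) = 6.0081
P(5)/P(0) = (4.0×5.5×7.0×5.0×1.5)/(1.5×4.8×2.0×8.9×2.9) = 3.1076
P(6)/P(0) = (4.0×5.5×7.0×5.0×1.5×1.7)/(1.5×4.8×2.0×8.9×2.9×9.0) = 0.5870

Normalization: ∑ P(n) = 1
P(0) × (1.0000 + 2.6667 + 3.0556 + 10.6944 + 6.0081 + 3.1076 + 0.5870) = 1
P(0) × 27.1194 = 1
P(0) = 1/27.1194 = 0.03687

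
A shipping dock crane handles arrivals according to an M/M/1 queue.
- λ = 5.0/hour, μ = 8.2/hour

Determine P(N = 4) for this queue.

ρ = λ/μ = 5.0/8.2 = 0.60976
P(n) = (1-ρ)ρⁿ
P(4) = (1-0.60976) × 0.60976^4
P(4) = 0.39024 × 0.13824
P(4) = 0.05395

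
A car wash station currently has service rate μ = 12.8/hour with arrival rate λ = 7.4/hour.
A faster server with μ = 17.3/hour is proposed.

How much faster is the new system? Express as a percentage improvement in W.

System 1: ρ₁ = 7.4/12.8 = 0.5781, W₁ = 1/(12.8-7.4) = 0.185185
System 2: ρ₂ = 7.4/17.3 = 0.4277, W₂ = 1/(17.3-7.4) = 0.101010
Improvement: (W₁-W₂)/W₁ = (0.185185-0.101010)/0.185185 = 45.45%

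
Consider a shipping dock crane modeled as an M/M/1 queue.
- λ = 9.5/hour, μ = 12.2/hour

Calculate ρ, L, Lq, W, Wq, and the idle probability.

Step 1: ρ = λ/μ = 9.5/12.2 = 0.7787
Step 2: L = λ/(μ-λ) = 9.5/2.70 = 3.5185
Step 3: Lq = λ²/(μ(μ-λ)) = 90.25/(12.2×2.70) = 2.7398
Step 4: W = 1/(μ-λ) = 1/2.70 = 0.37037
Step 5: Wq = λ/(μ(μ-λ)) = 9.5/(12.2×2.70) = 0.2884
Step 6: P(0) = 1-ρ = 0.2213
Verify: L = λW = 9.5×0.37037 = 3.5185 ✔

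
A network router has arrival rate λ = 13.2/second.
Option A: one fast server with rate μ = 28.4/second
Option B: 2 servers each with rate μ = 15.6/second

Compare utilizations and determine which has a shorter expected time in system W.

Option A: single server μ = 28.4 (M/M/1)
  ρ_A = 13.2/28.4 = 0.4648
  W_A = 1/(μ-λ) = 1/(28.4-13.2) = 1/15.20 = 0.06579

Option B: 2 servers μ = 15.6 (M/M/2)
  ρ_B = λ/(cμ) = 13.2/(2×15.6) = 0.4231
  Offered load a = λ/μ = cρ = 13.2/15.6 = 0.8462
  P₀ = [ Σₙ₌₀^1 aⁿ/n! + a^2/(2!(1-ρ)) ]⁻¹
  Σ = a^0/0! + a^1/1! = 1.0000 + 0.8462 = 1.8462
  a^2/(2!(1-ρ)) = 0.71598/(2 × 0.57692) = 0.6205
  P₀ = 1/(1.8462 + 0.6205) = 0.4054
  Lq = P₀·a^2·ρ / (2!(1-ρ)²) = 0.4054 × 0.7160 × 0.4231 / (2 × 0.3328) = 0.1845
  Wq_B = Lq/λ = 0.1845/13.2 = 0.01398
  W_B = Wq_B + 1/μ = 0.01398 + 0.06410 = 0.07808

Since W_A = 0.06579 < W_B = 0.07808, Option A (single fast server) has the shorter time in system.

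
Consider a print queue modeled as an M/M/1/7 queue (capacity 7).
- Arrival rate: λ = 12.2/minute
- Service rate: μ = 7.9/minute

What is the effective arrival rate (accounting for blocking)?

ρ = λ/μ = 12.2/7.9 = 1.5443
P₀ = (1-ρ)/(1-ρ^(K+1)) = (1-1.5443)/(1-1.5443^8) = -0.5443/-31.3484 = 0.01736
P_K = P₀×ρ^K = 0.017363 × 1.5443^7 = 0.017363 × 20.9470 = 0.3637
λ_eff = λ(1-P_K) = 12.2 × (1 - 0.363702) = 12.2 × 0.636298 = 7.7628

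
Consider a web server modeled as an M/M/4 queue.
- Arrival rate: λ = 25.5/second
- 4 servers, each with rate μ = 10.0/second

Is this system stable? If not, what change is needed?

Stability requires ρ = λ/(cμ) < 1
ρ = 25.5/(4 × 10.0) = 25.5/40.00 = 0.6375
Since 0.6375 < 1, the system is STABLE.
The servers are busy 63.75% of the time.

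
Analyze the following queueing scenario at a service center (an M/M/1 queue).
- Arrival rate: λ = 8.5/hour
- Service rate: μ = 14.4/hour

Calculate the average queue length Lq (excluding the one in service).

ρ = λ/μ = 8.5/14.4 = 0.5903
For M/M/1: Lq = λ²/(μ(μ-λ))
Lq = 72.25/(14.4 × 5.90)
Lq = 0.8504 customers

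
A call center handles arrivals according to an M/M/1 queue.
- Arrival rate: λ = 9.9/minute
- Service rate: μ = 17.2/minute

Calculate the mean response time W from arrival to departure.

First, compute utilization: ρ = λ/μ = 9.9/17.2 = 0.5756
For M/M/1: W = 1/(μ-λ)
W = 1/(17.2-9.9) = 1/7.30
W = 0.1370 minutes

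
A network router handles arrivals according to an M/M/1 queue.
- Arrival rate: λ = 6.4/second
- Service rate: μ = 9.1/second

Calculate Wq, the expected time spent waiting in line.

First, compute utilization: ρ = λ/μ = 6.4/9.1 = 0.7033
For M/M/1: Wq = λ/(μ(μ-λ))
Wq = 6.4/(9.1 × (9.1-6.4))
Wq = 6.4/(9.1 × 2.70)
Wq = 0.2605 seconds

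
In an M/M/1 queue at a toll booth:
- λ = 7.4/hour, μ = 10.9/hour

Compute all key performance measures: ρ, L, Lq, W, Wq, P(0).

Step 1: ρ = λ/μ = 7.4/10.9 = 0.6789
Step 2: L = λ/(μ-λ) = 7.4/3.50 = 2.1143
Step 3: Lq = λ²/(μ(μ-λ)) = 54.76/(10.9×3.50) = 1.4354
Step 4: W = 1/(μ-λ) = 1/3.50 = 0.28571
Step 5: Wq = λ/(μ(μ-λ)) = 7.4/(10.9×3.50) = 0.1940
Step 6: P(0) = 1-ρ = 0.3211
Verify: L = λW = 7.4×0.28571 = 2.1143 ✔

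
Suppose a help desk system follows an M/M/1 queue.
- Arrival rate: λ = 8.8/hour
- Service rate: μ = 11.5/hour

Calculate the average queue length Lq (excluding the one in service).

ρ = λ/μ = 8.8/11.5 = 0.7652
For M/M/1: Lq = λ²/(μ(μ-λ))
Lq = 77.44/(11.5 × 2.70)
Lq = 2.4940 tickets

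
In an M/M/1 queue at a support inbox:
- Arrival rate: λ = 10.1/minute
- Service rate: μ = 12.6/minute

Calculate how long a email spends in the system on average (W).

First, compute utilization: ρ = λ/μ = 10.1/12.6 = 0.8016
For M/M/1: W = 1/(μ-λ)
W = 1/(12.6-10.1) = 1/2.50
W = 0.4000 minutes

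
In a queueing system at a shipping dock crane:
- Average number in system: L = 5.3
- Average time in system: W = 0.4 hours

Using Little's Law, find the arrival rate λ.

Little's Law: L = λW, so λ = L/W
λ = 5.3/0.4 = 13.2500 containers/hour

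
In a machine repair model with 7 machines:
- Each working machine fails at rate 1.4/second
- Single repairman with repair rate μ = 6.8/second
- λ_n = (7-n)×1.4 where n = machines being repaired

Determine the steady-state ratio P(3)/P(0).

P(3)/P(0) = ∏_{i=0}^{3-1} λ_i/μ_{i+1}
= (7-0)×1.4/6.8 × (7-1)×1.4/6.8 × (7-2)×1.4/6.8
= 1.8326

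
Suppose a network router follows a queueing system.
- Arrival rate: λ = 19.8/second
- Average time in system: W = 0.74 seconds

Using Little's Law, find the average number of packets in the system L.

Little's Law: L = λW
L = 19.8 × 0.74 = 14.6520 packets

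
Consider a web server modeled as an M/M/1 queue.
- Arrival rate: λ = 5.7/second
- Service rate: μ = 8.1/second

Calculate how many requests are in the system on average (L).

ρ = λ/μ = 5.7/8.1 = 0.7037
For M/M/1: L = λ/(μ-λ)
L = 5.7/(8.1-5.7) = 5.7/2.40
L = 2.3750 requests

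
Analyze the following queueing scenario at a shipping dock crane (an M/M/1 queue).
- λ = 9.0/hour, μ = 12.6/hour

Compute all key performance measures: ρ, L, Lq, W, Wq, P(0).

Step 1: ρ = λ/μ = 9.0/12.6 = 0.7143
Step 2: L = λ/(μ-λ) = 9.0/3.60 = 2.5000
Step 3: Lq = λ²/(μ(μ-λ)) = 81.00/(12.6×3.60) = 1.7857
Step 4: W = 1/(μ-λ) = 1/3.60 = 0.27778
Step 5: Wq = λ/(μ(μ-λ)) = 9.0/(12.6×3.60) = 0.1984
Step 6: P(0) = 1-ρ = 0.2857
Verify: L = λW = 9.0×0.27778 = 2.5000 ✔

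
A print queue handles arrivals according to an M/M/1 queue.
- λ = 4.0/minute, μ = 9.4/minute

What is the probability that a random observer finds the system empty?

ρ = λ/μ = 4.0/9.4 = 0.4255
P(0) = 1 - ρ = 1 - 0.4255 = 0.5745
The server is idle 57.45% of the time.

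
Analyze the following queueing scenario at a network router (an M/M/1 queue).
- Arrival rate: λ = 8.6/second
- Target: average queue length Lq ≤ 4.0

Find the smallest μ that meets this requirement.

For M/M/1: Lq = λ²/(μ(μ-λ))
Need Lq ≤ 4.0, i.e. μ(μ-λ) ≥ λ²/4.0
μ² - 8.6μ - 73.96/4.0 ≥ 0  →  μ² - 8.6μ - 18.4900 ≥ 0
Quadratic formula (positive root): μ = [λ + √(λ² + 4×18.4900)]/2
Discriminant: 73.96 + 4×18.4900 = 147.9200, √147.9200 = 12.1622
μ ≥ (8.6 + 12.1622)/2 = 10.3811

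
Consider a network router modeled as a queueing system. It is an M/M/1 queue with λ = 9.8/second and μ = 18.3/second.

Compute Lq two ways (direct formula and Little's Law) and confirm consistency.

Method 1 (direct): Lq = λ²/(μ(μ-λ)) = 96.04/(18.3 × 8.50) = 0.6174

Method 2 (Little's Law):
W = 1/(μ-λ) = 1/8.50 = 0.117647
Wq = W - 1/μ = 0.117647 - 0.0546448 = 0.06300
Lq = λWq = 9.8 × 0.06300 = 0.6174 ✔ (matches Method 1)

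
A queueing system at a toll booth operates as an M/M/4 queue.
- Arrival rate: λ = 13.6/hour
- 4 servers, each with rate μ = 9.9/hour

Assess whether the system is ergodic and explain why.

Stability requires ρ = λ/(cμ) < 1
ρ = 13.6/(4 × 9.9) = 13.6/39.60 = 0.3434
Since 0.3434 < 1, the system is STABLE.
The servers are busy 34.34% of the time.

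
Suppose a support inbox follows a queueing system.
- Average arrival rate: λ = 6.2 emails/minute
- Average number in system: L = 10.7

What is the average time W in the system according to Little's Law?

Little's Law: L = λW, so W = L/λ
W = 10.7/6.2 = 1.7258 minutes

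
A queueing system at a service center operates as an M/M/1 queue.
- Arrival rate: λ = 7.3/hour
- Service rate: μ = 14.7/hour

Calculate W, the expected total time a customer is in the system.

First, compute utilization: ρ = λ/μ = 7.3/14.7 = 0.4966
For M/M/1: W = 1/(μ-λ)
W = 1/(14.7-7.3) = 1/7.40
W = 0.1351 hours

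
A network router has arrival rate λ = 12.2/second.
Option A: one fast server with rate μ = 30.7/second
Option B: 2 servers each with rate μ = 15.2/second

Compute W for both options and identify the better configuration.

Option A: single server μ = 30.7 (M/M/1)
  ρ_A = 12.2/30.7 = 0.3974
  W_A = 1/(μ-λ) = 1/(30.7-12.2) = 1/18.50 = 0.05405

Option B: 2 servers μ = 15.2 (M/M/2)
  ρ_B = λ/(cμ) = 12.2/(2×15.2) = 0.4013
  Offered load a = λ/μ = cρ = 12.2/15.2 = 0.8026
  P₀ = [ Σₙ₌₀^1 aⁿ/n! + a^2/(2!(1-ρ)) ]⁻¹
  Σ = a^0/0! + a^1/1! = 1.0000 + 0.8026 = 1.8026
  a^2/(2!(1-ρ)) = 0.6442/(2 × 0.5987) = 0.5380
  P₀ = 1/(1.8026 + 0.5380) = 0.4272
  Lq = P₀·a^2·ρ / (2!(1-ρ)²) = 0.4272 × 0.6442 × 0.4013 / (2 × 0.3584) = 0.1541
  Wq_B = Lq/λ = 0.1541/12.2 = 0.01263
  W_B = Wq_B + 1/μ = 0.01263 + 0.06579 = 0.07842

Since W_A = 0.05405 < W_B = 0.07842, Option A (single fast server) has the shorter time in system.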